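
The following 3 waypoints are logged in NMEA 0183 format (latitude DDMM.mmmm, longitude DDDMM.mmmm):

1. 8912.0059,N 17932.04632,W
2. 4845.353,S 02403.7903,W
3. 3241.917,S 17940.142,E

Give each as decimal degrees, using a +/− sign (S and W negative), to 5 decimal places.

Point 1:
  φ: degrees = first 2 digits = 89, minutes = 12.0059; 89 + 12.0059/60 = 89.200098
  N → positive
  Longitude: split at 3 digits → 179° and 32.04632′; 179 + 32.04632/60 = 179.534105
  W → negative
Point 2:
  Lat: degrees = first 2 digits = 48, minutes = 45.353; 48 + 45.353/60 = 48.755883
  hemisphere S, so the sign is −
  Longitude: split at 3 digits → 024° and 3.7903′; 24 + 3.7903/60 = 24.063172
  W ⇒ negate
Point 3:
  Latitude: degrees = first 2 digits = 32, minutes = 41.917; 32 + 41.917/60 = 32.698617
  S → negative
  Longitude: split at 3 digits → 179° and 40.142′; 179 + 40.142/60 = 179.669033
  E ⇒ keep positive

1. 89.20010, -179.53411
2. -48.75588, -24.06317
3. -32.69862, 179.66903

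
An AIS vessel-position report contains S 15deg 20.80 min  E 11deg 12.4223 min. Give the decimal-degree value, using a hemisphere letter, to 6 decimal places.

15.346667° S, 11.207038° E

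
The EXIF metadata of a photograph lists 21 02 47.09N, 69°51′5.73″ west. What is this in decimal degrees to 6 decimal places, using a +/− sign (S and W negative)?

21.046414, -69.851592

Latitude: 21° + 2/60 + 47.09/3600 = 21 + 0.033333 + 0.013081 = 21.0464139
N ⇒ keep positive
Lon: 51′ + 5.73″ = 51.09550′; 69 + 51.09550/60 = 69.8515917
W ⇒ negate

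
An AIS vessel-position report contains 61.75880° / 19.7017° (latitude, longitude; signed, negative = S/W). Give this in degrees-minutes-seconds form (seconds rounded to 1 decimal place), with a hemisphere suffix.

61°45′31.7″ N, 19°42′6.1″ E

φ: 0.758800° → 45.52800′; 0.52800 × 60 = 31.680″
Longitude: whole degrees 19; 42.10200′ → 42′ and 6.120″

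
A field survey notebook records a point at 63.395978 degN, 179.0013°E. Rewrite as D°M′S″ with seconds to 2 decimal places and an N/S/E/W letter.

63°23′45.52″ N, 179°00′4.68″ E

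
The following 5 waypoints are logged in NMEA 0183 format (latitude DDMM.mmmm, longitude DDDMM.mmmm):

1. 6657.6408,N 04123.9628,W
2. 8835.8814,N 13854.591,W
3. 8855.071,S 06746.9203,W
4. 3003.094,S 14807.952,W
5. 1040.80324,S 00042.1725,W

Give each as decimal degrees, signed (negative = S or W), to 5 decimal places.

1. 66.96068, -41.39938
2. 88.59802, -138.90985
3. -88.91785, -67.78201
4. -30.05157, -148.13253
5. -10.68005, -0.70288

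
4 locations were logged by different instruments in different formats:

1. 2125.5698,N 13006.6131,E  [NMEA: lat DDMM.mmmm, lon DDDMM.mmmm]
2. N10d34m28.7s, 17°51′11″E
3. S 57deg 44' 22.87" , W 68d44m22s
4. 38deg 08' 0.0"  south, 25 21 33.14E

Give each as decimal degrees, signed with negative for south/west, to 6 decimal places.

1. 21.426163, 130.110218
2. 10.574639, 17.853056
3. -57.739686, -68.739444
4. -38.133333, 25.359206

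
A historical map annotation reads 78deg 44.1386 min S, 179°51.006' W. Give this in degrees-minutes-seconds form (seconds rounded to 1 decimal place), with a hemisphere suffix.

78°44′8.3″ S, 179°51′0.4″ W

Lat: 44.13860′ → 44′ and 0.13860 × 60 = 8.316″
λ: fractional minutes 0.00600 × 60 = 0.360″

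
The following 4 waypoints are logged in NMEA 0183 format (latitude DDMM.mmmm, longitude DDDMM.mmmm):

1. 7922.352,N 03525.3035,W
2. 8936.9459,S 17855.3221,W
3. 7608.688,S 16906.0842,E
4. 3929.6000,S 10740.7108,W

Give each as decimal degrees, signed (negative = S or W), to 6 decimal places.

1. 79.372533, -35.421725
2. -89.615765, -178.922035
3. -76.144800, 169.101403
4. -39.493333, -107.678513

Point 1:
  Lat: split at 2 digits → 79° and 22.352′; 79 + 22.352/60 = 79.3725333
  N → positive
  Lon: split at 3 digits → 035° and 25.3035′; 35 + 25.3035/60 = 35.4217250
  W ⇒ negate
Point 2:
  φ: degrees = first 2 digits = 89, minutes = 36.9459; 89 + 36.9459/60 = 89.6157650
  S ⇒ negate
  Longitude: degrees = first 3 digits = 178, minutes = 55.3221; 178 + 55.3221/60 = 178.9220350
  W ⇒ negate
Point 3:
  Lat: degrees = first 2 digits = 76, minutes = 8.688; 76 + 8.688/60 = 76.1448000
  S ⇒ negate
  λ: split at 3 digits → 169° and 6.0842′; 169 + 6.0842/60 = 169.1014033
  E ⇒ keep positive
Point 4:
  Latitude: split at 2 digits → 39° and 29.6′; 39 + 29.6/60 = 39.4933333
  S ⇒ negate
  λ: degrees = first 3 digits = 107, minutes = 40.7108; 107 + 40.7108/60 = 107.6785133
  W ⇒ negate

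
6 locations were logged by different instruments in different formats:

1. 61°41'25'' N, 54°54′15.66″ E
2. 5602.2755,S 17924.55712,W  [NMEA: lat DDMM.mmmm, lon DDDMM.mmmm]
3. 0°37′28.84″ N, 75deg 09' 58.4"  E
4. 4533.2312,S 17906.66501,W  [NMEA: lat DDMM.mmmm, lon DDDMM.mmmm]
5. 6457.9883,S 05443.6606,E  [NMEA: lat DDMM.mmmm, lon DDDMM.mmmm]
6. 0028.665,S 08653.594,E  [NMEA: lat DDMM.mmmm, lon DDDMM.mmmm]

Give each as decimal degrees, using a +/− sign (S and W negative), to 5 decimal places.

Point 1:
  Latitude: 61 + 41/60 + 25/3600 = 61.690278
  N → positive
  λ: 54′ + 15.66″ = 54.26100′; 54 + 54.26100/60 = 54.904350
  E → positive
Point 2:
  Lat: degrees = first 2 digits = 56, minutes = 2.2755; 56 + 2.2755/60 = 56.037925
  S → negative
  λ: split at 3 digits → 179° and 24.55712′; 179 + 24.55712/60 = 179.409285
  W ⇒ negate
Point 3:
  Latitude: 37′ + 28.84″ = 37.48067′; 0 + 37.48067/60 = 0.624678
  N → positive
  Longitude: 9′ + 58.4″ = 9.97333′; 75 + 9.97333/60 = 75.166222
  E → positive
Point 4:
  φ: split at 2 digits → 45° and 33.2312′; 45 + 33.2312/60 = 45.553853
  S → negative
  Longitude: split at 3 digits → 179° and 6.66501′; 179 + 6.66501/60 = 179.111084
  hemisphere W, so the sign is −
Point 5:
  φ: split at 2 digits → 64° and 57.9883′; 64 + 57.9883/60 = 64.966472
  hemisphere S, so the sign is −
  λ: split at 3 digits → 054° and 43.6606′; 54 + 43.6606/60 = 54.727677
  E → positive
Point 6:
  φ: degrees = first 2 digits = 0, minutes = 28.665; 0 + 28.665/60 = 0.477750
  S → negative
  Lon: degrees = first 3 digits = 86, minutes = 53.594; 86 + 53.594/60 = 86.893233
  E ⇒ keep positive

1. 61.69028, 54.90435
2. -56.03793, -179.40929
3. 0.62468, 75.16622
4. -45.55385, -179.11108
5. -64.96647, 54.72768
6. -0.47775, 86.89323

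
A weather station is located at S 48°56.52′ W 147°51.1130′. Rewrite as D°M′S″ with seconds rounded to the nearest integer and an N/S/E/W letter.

48°56′31″ S, 147°51′7″ W

φ: fractional minutes 0.52000 × 60 = 31.20″
λ: 51.11300′ → 51′ and 0.11300 × 60 = 6.78″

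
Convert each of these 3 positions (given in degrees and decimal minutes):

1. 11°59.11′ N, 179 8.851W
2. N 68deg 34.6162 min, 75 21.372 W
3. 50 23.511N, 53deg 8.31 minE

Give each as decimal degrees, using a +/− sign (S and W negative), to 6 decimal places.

Point 1:
  Lat: 11 + 59.11/60 = 11.9851667
  N → positive
  Lon: 179 + 8.851/60 = 179.1475167
  W → negative
Point 2:
  φ: 34.6162′ = 0.576937°; total 68.5769367
  N ⇒ keep positive
  Longitude: 21.372′ = 0.356200°; total 75.3562000
  hemisphere W, so the sign is −
Point 3:
  Lat: 23.511′ = 0.391850°; total 50.3918500
  N → positive
  Lon: 53 + 8.31/60 = 53.1385000
  E → positive

1. 11.985167, -179.147517
2. 68.576937, -75.356200
3. 50.391850, 53.138500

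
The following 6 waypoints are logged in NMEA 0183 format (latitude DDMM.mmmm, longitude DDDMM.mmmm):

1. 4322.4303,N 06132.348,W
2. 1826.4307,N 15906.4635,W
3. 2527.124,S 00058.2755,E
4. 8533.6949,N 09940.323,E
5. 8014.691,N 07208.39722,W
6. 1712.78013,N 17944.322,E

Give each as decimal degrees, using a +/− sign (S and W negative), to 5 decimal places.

1. 43.37384, -61.53913
2. 18.44051, -159.10773
3. -25.45207, 0.97126
4. 85.56158, 99.67205
5. 80.24485, -72.13995
6. 17.21300, 179.73870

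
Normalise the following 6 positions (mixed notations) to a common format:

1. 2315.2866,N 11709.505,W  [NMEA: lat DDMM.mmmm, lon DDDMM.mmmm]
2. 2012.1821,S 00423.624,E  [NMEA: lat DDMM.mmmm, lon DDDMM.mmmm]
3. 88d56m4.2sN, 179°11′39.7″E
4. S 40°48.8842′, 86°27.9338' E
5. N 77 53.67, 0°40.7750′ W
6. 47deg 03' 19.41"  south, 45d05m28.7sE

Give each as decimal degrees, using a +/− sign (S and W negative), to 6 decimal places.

Point 1:
  Latitude: degrees = first 2 digits = 23, minutes = 15.2866; 23 + 15.2866/60 = 23.2547767
  N ⇒ keep positive
  Longitude: degrees = first 3 digits = 117, minutes = 9.505; 117 + 9.505/60 = 117.1584167
  hemisphere W, so the sign is −
Point 2:
  Latitude: split at 2 digits → 20° and 12.1821′; 20 + 12.1821/60 = 20.2030350
  hemisphere S, so the sign is −
  Lon: degrees = first 3 digits = 4, minutes = 23.624; 4 + 23.624/60 = 4.3937333
  E ⇒ keep positive
Point 3:
  φ: 56′ + 4.2″ = 56.07000′; 88 + 56.07000/60 = 88.9345000
  N → positive
  λ: 179 + 11/60 + 39.7/3600 = 179.1943611
  E → positive
Point 4:
  φ: 48.8842′ = 0.814737°; total 40.8147367
  hemisphere S, so the sign is −
  Lon: 27.9338′ = 0.465563°; total 86.4655633
  E → positive
Point 5:
  Lat: 53.67′ = 0.894500°; total 77.8945000
  N → positive
  Lon: 0 + 40.775/60 = 0.6795833
  W → negative
Point 6:
  Latitude: 47° + 3/60 + 19.41/3600 = 47 + 0.050000 + 0.005392 = 47.0553917
  hemisphere S, so the sign is −
  Lon: 45 + 5/60 + 28.7/3600 = 45.0913056
  E → positive

1. 23.254777, -117.158417
2. -20.203035, 4.393733
3. 88.934500, 179.194361
4. -40.814737, 86.465563
5. 77.894500, -0.679583
6. -47.055392, 45.091306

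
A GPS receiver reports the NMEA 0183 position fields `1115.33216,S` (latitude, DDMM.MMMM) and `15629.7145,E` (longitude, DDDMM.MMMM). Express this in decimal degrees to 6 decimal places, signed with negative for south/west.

-11.255536, 156.495242

Latitude: degrees = first 2 digits = 11, minutes = 15.33216; 11 + 15.33216/60 = 11.2555360
S → negative
λ: split at 3 digits → 156° and 29.7145′; 156 + 29.7145/60 = 156.4952417
E → positive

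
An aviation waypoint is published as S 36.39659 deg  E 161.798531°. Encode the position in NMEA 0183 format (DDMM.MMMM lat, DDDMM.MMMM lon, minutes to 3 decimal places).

3623.795,S / 16147.912,E

Lat: minutes = (36.396590 − 36) × 60 = 23.79540
Longitude: minutes = (161.798531 − 161) × 60 = 47.91186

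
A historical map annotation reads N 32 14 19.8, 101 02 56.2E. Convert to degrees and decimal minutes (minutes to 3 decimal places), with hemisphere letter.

Latitude: 14 + 19.8/60 = 14.33000′
λ: seconds/60 = 0.93667; minutes = 2 + 0.93667 = 2.93667

32° 14.330′ N, 101° 2.937′ E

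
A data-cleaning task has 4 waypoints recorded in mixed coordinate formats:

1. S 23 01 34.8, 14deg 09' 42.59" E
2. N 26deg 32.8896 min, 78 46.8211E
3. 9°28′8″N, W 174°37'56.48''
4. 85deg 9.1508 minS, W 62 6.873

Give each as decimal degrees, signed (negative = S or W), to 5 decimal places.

Point 1:
  Lat: 23 + 1/60 + 34.8/3600 = 23.026333
  hemisphere S, so the sign is −
  Longitude: 14 + 9/60 + 42.59/3600 = 14.161831
  E → positive
Point 2:
  φ: 26 + 32.8896/60 = 26.548160
  N ⇒ keep positive
  Longitude: 78 + 46.8211/60 = 78.780352
  E ⇒ keep positive
Point 3:
  Latitude: 9 + 28/60 + 8/3600 = 9.468889
  N → positive
  Lon: 37′ + 56.48″ = 37.94133′; 174 + 37.94133/60 = 174.632356
  hemisphere W, so the sign is −
Point 4:
  Latitude: 9.1508′ = 0.152513°; total 85.152513
  S ⇒ negate
  Longitude: 62 + 6.873/60 = 62.114550
  W → negative

1. -23.02633, 14.16183
2. 26.54816, 78.78035
3. 9.46889, -174.63236
4. -85.15251, -62.11455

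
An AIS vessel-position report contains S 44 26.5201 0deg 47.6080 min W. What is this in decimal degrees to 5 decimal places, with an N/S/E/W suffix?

Latitude: 26.5201′ = 0.442002°; total 44.442002
Longitude: 47.608′ = 0.793467°; total 0.793467

44.44200° S, 0.79347° W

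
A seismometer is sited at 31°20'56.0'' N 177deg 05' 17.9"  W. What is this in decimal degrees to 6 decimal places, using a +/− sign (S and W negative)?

31.348889, -177.088306

Latitude: 31° + 20/60 + 56/3600 = 31 + 0.333333 + 0.015556 = 31.3488889
N ⇒ keep positive
Longitude: 177 + 5/60 + 17.9/3600 = 177.0883056
hemisphere W, so the sign is −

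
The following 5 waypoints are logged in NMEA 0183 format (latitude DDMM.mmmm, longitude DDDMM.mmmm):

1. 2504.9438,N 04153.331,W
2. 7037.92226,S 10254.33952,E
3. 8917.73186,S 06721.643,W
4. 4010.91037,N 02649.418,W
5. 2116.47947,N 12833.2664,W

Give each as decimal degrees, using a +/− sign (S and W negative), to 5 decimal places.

1. 25.08240, -41.88885
2. -70.63204, 102.90566
3. -89.29553, -67.36072
4. 40.18184, -26.82363
5. 21.27466, -128.55444

Point 1:
  φ: degrees = first 2 digits = 25, minutes = 4.9438; 25 + 4.9438/60 = 25.082397
  N → positive
  Longitude: split at 3 digits → 041° and 53.331′; 41 + 53.331/60 = 41.888850
  W ⇒ negate
Point 2:
  Latitude: degrees = first 2 digits = 70, minutes = 37.92226; 70 + 37.92226/60 = 70.632038
  S ⇒ negate
  Lon: degrees = first 3 digits = 102, minutes = 54.33952; 102 + 54.33952/60 = 102.905659
  E → positive
Point 3:
  Lat: degrees = first 2 digits = 89, minutes = 17.73186; 89 + 17.73186/60 = 89.295531
  S → negative
  Lon: split at 3 digits → 067° and 21.643′; 67 + 21.643/60 = 67.360717
  hemisphere W, so the sign is −
Point 4:
  φ: degrees = first 2 digits = 40, minutes = 10.91037; 40 + 10.91037/60 = 40.181840
  N ⇒ keep positive
  Longitude: split at 3 digits → 026° and 49.418′; 26 + 49.418/60 = 26.823633
  W ⇒ negate
Point 5:
  Latitude: degrees = first 2 digits = 21, minutes = 16.47947; 21 + 16.47947/60 = 21.274658
  N ⇒ keep positive
  Longitude: split at 3 digits → 128° and 33.2664′; 128 + 33.2664/60 = 128.554440
  W → negative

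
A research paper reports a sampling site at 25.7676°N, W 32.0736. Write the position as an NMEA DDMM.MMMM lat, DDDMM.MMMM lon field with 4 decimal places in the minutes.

φ: minutes = (25.767600 − 25) × 60 = 46.056000
Lon: fractional part 0.073600 → 4.416000 minutes

2546.0560,N / 03204.4160,W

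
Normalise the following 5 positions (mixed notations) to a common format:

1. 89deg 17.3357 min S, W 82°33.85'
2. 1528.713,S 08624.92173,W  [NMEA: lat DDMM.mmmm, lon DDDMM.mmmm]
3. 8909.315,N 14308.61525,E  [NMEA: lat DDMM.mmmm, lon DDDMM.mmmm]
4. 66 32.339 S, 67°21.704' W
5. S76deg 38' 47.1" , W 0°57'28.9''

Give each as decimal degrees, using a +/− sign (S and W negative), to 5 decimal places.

Point 1:
  φ: 89 + 17.3357/60 = 89.288928
  S ⇒ negate
  Longitude: 33.85′ = 0.564167°; total 82.564167
  W → negative
Point 2:
  Latitude: split at 2 digits → 15° and 28.713′; 15 + 28.713/60 = 15.478550
  hemisphere S, so the sign is −
  Lon: degrees = first 3 digits = 86, minutes = 24.92173; 86 + 24.92173/60 = 86.415362
  W → negative
Point 3:
  Latitude: split at 2 digits → 89° and 9.315′; 89 + 9.315/60 = 89.155250
  N ⇒ keep positive
  λ: degrees = first 3 digits = 143, minutes = 8.61525; 143 + 8.61525/60 = 143.143588
  E ⇒ keep positive
Point 4:
  Lat: 66 + 32.339/60 = 66.538983
  hemisphere S, so the sign is −
  λ: 21.704′ = 0.361733°; total 67.361733
  hemisphere W, so the sign is −
Point 5:
  Latitude: 76 + 38/60 + 47.1/3600 = 76.646417
  S ⇒ negate
  Longitude: 57′ + 28.9″ = 57.48167′; 0 + 57.48167/60 = 0.958028
  hemisphere W, so the sign is −

1. -89.28893, -82.56417
2. -15.47855, -86.41536
3. 89.15525, 143.14359
4. -66.53898, -67.36173
5. -76.64642, -0.95803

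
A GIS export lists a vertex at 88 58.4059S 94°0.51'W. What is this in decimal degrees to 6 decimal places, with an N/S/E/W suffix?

88.973432° S, 94.008500° W

Latitude: 88 + 58.4059/60 = 88.9734317
Lon: 0.51′ = 0.008500°; total 94.0085000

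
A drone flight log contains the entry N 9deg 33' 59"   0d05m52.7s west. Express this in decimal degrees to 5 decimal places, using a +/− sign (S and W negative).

9.56639, -0.09797

Lat: 33′ + 59″ = 33.98333′; 9 + 33.98333/60 = 9.566389
N ⇒ keep positive
λ: 0 + 5/60 + 52.7/3600 = 0.097972
hemisphere W, so the sign is −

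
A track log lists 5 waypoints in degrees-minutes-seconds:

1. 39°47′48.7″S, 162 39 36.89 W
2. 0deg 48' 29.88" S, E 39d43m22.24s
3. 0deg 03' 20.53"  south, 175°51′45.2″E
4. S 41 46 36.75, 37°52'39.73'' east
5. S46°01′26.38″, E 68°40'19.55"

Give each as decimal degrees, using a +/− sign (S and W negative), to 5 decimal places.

Point 1:
  φ: 47′ + 48.7″ = 47.81167′; 39 + 47.81167/60 = 39.796861
  hemisphere S, so the sign is −
  Lon: 162 + 39/60 + 36.89/3600 = 162.660247
  W → negative
Point 2:
  Latitude: 48′ + 29.88″ = 48.49800′; 0 + 48.49800/60 = 0.808300
  S → negative
  Longitude: 39° + 43/60 + 22.24/3600 = 39 + 0.716667 + 0.006178 = 39.722844
  E → positive
Point 3:
  φ: 0° + 3/60 + 20.53/3600 = 0 + 0.050000 + 0.005703 = 0.055703
  S → negative
  Lon: 51′ + 45.2″ = 51.75333′; 175 + 51.75333/60 = 175.862556
  E → positive
Point 4:
  Lat: 41° + 46/60 + 36.75/3600 = 41 + 0.766667 + 0.010208 = 41.776875
  hemisphere S, so the sign is −
  λ: 37 + 52/60 + 39.73/3600 = 37.877703
  E → positive
Point 5:
  φ: 1′ + 26.38″ = 1.43967′; 46 + 1.43967/60 = 46.023994
  hemisphere S, so the sign is −
  Lon: 68° + 40/60 + 19.55/3600 = 68 + 0.666667 + 0.005431 = 68.672097
  E → positive

1. -39.79686, -162.66025
2. -0.80830, 39.72284
3. -0.05570, 175.86256
4. -41.77688, 37.87770
5. -46.02399, 68.67210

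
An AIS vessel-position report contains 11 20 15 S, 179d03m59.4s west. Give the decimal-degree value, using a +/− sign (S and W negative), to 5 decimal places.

-11.33750, -179.06650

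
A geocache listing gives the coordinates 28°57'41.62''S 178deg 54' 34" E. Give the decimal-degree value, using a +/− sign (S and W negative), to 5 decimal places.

-28.96156, 178.90944

φ: 57′ + 41.62″ = 57.69367′; 28 + 57.69367/60 = 28.961561
S ⇒ negate
λ: 54′ + 34″ = 54.56667′; 178 + 54.56667/60 = 178.909444
E → positive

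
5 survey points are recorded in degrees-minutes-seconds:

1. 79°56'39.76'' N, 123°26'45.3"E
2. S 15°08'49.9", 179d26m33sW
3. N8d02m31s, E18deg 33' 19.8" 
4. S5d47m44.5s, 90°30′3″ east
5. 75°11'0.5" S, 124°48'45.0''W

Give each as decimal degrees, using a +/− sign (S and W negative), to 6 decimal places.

1. 79.944378, 123.445917
2. -15.147194, -179.442500
3. 8.041944, 18.555500
4. -5.795694, 90.500833
5. -75.183472, -124.812500

Point 1:
  Lat: 79° + 56/60 + 39.76/3600 = 79 + 0.933333 + 0.011044 = 79.9443778
  N ⇒ keep positive
  Longitude: 123° + 26/60 + 45.3/3600 = 123 + 0.433333 + 0.012583 = 123.4459167
  E → positive
Point 2:
  Lat: 8′ + 49.9″ = 8.83167′; 15 + 8.83167/60 = 15.1471944
  S → negative
  Longitude: 26′ + 33″ = 26.55000′; 179 + 26.55000/60 = 179.4425000
  W ⇒ negate
Point 3:
  φ: 8° + 2/60 + 31/3600 = 8 + 0.033333 + 0.008611 = 8.0419444
  N ⇒ keep positive
  Longitude: 33′ + 19.8″ = 33.33000′; 18 + 33.33000/60 = 18.5555000
  E ⇒ keep positive
Point 4:
  Latitude: 47′ + 44.5″ = 47.74167′; 5 + 47.74167/60 = 5.7956944
  hemisphere S, so the sign is −
  λ: 90 + 30/60 + 3/3600 = 90.5008333
  E → positive
Point 5:
  Latitude: 75° + 11/60 + 0.5/3600 = 75 + 0.183333 + 0.000139 = 75.1834722
  S → negative
  Lon: 124 + 48/60 + 45/3600 = 124.8125000
  W ⇒ negate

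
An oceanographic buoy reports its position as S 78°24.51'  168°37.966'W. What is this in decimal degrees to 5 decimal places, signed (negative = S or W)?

-78.40850, -168.63277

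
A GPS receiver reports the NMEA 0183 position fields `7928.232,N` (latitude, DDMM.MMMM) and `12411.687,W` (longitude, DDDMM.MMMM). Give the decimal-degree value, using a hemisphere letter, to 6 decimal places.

79.470533° N, 124.194783° W

Latitude: split at 2 digits → 79° and 28.232′; 79 + 28.232/60 = 79.4705333
λ: split at 3 digits → 124° and 11.687′; 124 + 11.687/60 = 124.1947833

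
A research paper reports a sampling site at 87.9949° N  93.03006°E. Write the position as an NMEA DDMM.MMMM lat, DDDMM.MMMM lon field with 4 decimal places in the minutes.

8759.6940,N / 09301.8036,E

φ: fractional part 0.994900 → 59.694000 minutes
Longitude: fractional part 0.030060 → 1.803600 minutes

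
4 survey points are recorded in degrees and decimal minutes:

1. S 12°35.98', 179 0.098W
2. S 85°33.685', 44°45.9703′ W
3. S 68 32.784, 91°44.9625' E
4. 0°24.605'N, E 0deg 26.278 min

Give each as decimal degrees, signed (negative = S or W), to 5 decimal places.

Point 1:
  Latitude: 35.98′ = 0.599667°; total 12.599667
  S → negative
  Lon: 179 + 0.098/60 = 179.001633
  hemisphere W, so the sign is −
Point 2:
  Lat: 33.685′ = 0.561417°; total 85.561417
  S → negative
  λ: 45.9703′ = 0.766172°; total 44.766172
  W → negative
Point 3:
  φ: 68 + 32.784/60 = 68.546400
  S ⇒ negate
  Longitude: 44.9625′ = 0.749375°; total 91.749375
  E ⇒ keep positive
Point 4:
  Latitude: 24.605′ = 0.410083°; total 0.410083
  N → positive
  Lon: 0 + 26.278/60 = 0.437967
  E → positive

1. -12.59967, -179.00163
2. -85.56142, -44.76617
3. -68.54640, 91.74938
4. 0.41008, 0.43797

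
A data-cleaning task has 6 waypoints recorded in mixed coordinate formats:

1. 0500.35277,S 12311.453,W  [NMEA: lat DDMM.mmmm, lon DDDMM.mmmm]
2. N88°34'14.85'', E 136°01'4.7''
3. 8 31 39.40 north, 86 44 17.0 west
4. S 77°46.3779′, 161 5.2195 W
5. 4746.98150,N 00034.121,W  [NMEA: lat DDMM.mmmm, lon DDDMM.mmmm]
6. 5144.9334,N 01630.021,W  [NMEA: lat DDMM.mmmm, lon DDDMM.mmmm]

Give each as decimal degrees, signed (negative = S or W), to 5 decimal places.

1. -5.00588, -123.19088
2. 88.57079, 136.01797
3. 8.52761, -86.73806
4. -77.77297, -161.08699
5. 47.78303, -0.56868
6. 51.74889, -16.50035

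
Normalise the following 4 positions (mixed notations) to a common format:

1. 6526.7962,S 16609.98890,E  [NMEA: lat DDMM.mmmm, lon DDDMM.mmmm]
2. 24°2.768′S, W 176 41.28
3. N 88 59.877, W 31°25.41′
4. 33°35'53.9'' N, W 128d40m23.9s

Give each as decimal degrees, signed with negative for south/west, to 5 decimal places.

Point 1:
  Lat: split at 2 digits → 65° and 26.7962′; 65 + 26.7962/60 = 65.446603
  S → negative
  Lon: split at 3 digits → 166° and 9.9889′; 166 + 9.9889/60 = 166.166482
  E ⇒ keep positive
Point 2:
  φ: 2.768′ = 0.046133°; total 24.046133
  S ⇒ negate
  λ: 176 + 41.28/60 = 176.688000
  W → negative
Point 3:
  Latitude: 88 + 59.877/60 = 88.997950
  N → positive
  λ: 25.41′ = 0.423500°; total 31.423500
  hemisphere W, so the sign is −
Point 4:
  φ: 33 + 35/60 + 53.9/3600 = 33.598306
  N → positive
  Longitude: 128 + 40/60 + 23.9/3600 = 128.673306
  W → negative

1. -65.44660, 166.16648
2. -24.04613, -176.68800
3. 88.99795, -31.42350
4. 33.59831, -128.67331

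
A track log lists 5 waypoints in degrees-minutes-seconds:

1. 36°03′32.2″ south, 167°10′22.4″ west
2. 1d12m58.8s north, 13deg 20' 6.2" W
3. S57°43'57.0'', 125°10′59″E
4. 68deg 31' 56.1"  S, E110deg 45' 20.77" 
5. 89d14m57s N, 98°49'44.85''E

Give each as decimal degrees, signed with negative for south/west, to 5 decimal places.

1. -36.05894, -167.17289
2. 1.21633, -13.33506
3. -57.73250, 125.18306
4. -68.53225, 110.75577
5. 89.24917, 98.82913

Point 1:
  Lat: 36° + 3/60 + 32.2/3600 = 36 + 0.050000 + 0.008944 = 36.058944
  hemisphere S, so the sign is −
  λ: 167° + 10/60 + 22.4/3600 = 167 + 0.166667 + 0.006222 = 167.172889
  hemisphere W, so the sign is −
Point 2:
  Lat: 1° + 12/60 + 58.8/3600 = 1 + 0.200000 + 0.016333 = 1.216333
  N ⇒ keep positive
  Lon: 13 + 20/60 + 6.2/3600 = 13.335056
  W ⇒ negate
Point 3:
  φ: 43′ + 57″ = 43.95000′; 57 + 43.95000/60 = 57.732500
  hemisphere S, so the sign is −
  Longitude: 125 + 10/60 + 59/3600 = 125.183056
  E → positive
Point 4:
  Lat: 68° + 31/60 + 56.1/3600 = 68 + 0.516667 + 0.015583 = 68.532250
  S → negative
  Lon: 45′ + 20.77″ = 45.34617′; 110 + 45.34617/60 = 110.755769
  E → positive
Point 5:
  Lat: 14′ + 57″ = 14.95000′; 89 + 14.95000/60 = 89.249167
  N → positive
  Longitude: 49′ + 44.85″ = 49.74750′; 98 + 49.74750/60 = 98.829125
  E ⇒ keep positive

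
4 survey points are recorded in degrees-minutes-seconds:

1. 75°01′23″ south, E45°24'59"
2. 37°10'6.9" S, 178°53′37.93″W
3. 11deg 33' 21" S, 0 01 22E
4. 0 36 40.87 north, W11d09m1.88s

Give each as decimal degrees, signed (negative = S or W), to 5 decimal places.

1. -75.02306, 45.41639
2. -37.16858, -178.89387
3. -11.55583, 0.02278
4. 0.61135, -11.15052

Point 1:
  φ: 75 + 1/60 + 23/3600 = 75.023056
  hemisphere S, so the sign is −
  λ: 45 + 24/60 + 59/3600 = 45.416389
  E → positive
Point 2:
  Latitude: 37° + 10/60 + 6.9/3600 = 37 + 0.166667 + 0.001917 = 37.168583
  S → negative
  λ: 53′ + 37.93″ = 53.63217′; 178 + 53.63217/60 = 178.893869
  W ⇒ negate
Point 3:
  Lat: 11° + 33/60 + 21/3600 = 11 + 0.550000 + 0.005833 = 11.555833
  S → negative
  Lon: 0° + 1/60 + 22/3600 = 0 + 0.016667 + 0.006111 = 0.022778
  E ⇒ keep positive
Point 4:
  φ: 0° + 36/60 + 40.87/3600 = 0 + 0.600000 + 0.011353 = 0.611353
  N ⇒ keep positive
  λ: 9′ + 1.88″ = 9.03133′; 11 + 9.03133/60 = 11.150522
  W ⇒ negate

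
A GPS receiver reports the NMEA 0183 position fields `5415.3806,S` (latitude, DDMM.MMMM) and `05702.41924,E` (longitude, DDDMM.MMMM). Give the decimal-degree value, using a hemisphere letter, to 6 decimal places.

Latitude: degrees = first 2 digits = 54, minutes = 15.3806; 54 + 15.3806/60 = 54.2563433
Lon: degrees = first 3 digits = 57, minutes = 2.41924; 57 + 2.41924/60 = 57.0403207

54.256343° S, 57.040321° E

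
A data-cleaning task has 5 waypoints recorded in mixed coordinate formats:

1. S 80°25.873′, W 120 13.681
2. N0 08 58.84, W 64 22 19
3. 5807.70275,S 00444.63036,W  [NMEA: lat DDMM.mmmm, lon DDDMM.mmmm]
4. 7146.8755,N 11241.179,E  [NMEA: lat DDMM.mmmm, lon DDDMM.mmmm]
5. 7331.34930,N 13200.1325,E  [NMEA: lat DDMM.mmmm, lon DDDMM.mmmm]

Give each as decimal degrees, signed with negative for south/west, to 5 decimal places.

1. -80.43122, -120.22802
2. 0.14968, -64.37194
3. -58.12838, -4.74384
4. 71.78126, 112.68632
5. 73.52249, 132.00221

Point 1:
  Lat: 80 + 25.873/60 = 80.431217
  S ⇒ negate
  Longitude: 13.681′ = 0.228017°; total 120.228017
  W → negative
Point 2:
  Latitude: 0 + 8/60 + 58.84/3600 = 0.149678
  N → positive
  Longitude: 64° + 22/60 + 19/3600 = 64 + 0.366667 + 0.005278 = 64.371944
  W → negative
Point 3:
  φ: degrees = first 2 digits = 58, minutes = 7.70275; 58 + 7.70275/60 = 58.128379
  hemisphere S, so the sign is −
  Longitude: split at 3 digits → 004° and 44.63036′; 4 + 44.63036/60 = 4.743839
  hemisphere W, so the sign is −
Point 4:
  φ: degrees = first 2 digits = 71, minutes = 46.8755; 71 + 46.8755/60 = 71.781258
  N ⇒ keep positive
  λ: degrees = first 3 digits = 112, minutes = 41.179; 112 + 41.179/60 = 112.686317
  E ⇒ keep positive
Point 5:
  Latitude: split at 2 digits → 73° and 31.3493′; 73 + 31.3493/60 = 73.522488
  N ⇒ keep positive
  Longitude: split at 3 digits → 132° and 0.1325′; 132 + 0.1325/60 = 132.002208
  E ⇒ keep positive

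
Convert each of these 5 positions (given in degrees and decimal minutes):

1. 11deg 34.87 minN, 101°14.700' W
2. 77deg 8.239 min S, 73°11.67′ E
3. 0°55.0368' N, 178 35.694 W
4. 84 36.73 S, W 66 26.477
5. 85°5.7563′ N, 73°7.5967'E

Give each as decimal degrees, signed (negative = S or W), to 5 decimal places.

Point 1:
  Lat: 34.87′ = 0.581167°; total 11.581167
  N → positive
  Longitude: 101 + 14.7/60 = 101.245000
  W → negative
Point 2:
  Latitude: 8.239′ = 0.137317°; total 77.137317
  hemisphere S, so the sign is −
  Lon: 73 + 11.67/60 = 73.194500
  E ⇒ keep positive
Point 3:
  Lat: 0 + 55.0368/60 = 0.917280
  N ⇒ keep positive
  λ: 35.694′ = 0.594900°; total 178.594900
  W → negative
Point 4:
  Lat: 84 + 36.73/60 = 84.612167
  hemisphere S, so the sign is −
  Lon: 66 + 26.477/60 = 66.441283
  hemisphere W, so the sign is −
Point 5:
  φ: 5.7563′ = 0.095938°; total 85.095938
  N → positive
  Longitude: 7.5967′ = 0.126612°; total 73.126612
  E → positive

1. 11.58117, -101.24500
2. -77.13732, 73.19450
3. 0.91728, -178.59490
4. -84.61217, -66.44128
5. 85.09594, 73.12661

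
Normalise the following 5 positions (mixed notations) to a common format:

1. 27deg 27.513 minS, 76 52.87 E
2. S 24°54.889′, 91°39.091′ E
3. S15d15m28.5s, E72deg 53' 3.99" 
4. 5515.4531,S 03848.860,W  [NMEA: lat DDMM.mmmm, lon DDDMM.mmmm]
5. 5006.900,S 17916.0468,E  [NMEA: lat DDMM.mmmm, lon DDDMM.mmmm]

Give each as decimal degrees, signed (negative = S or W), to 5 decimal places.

Point 1:
  Lat: 27 + 27.513/60 = 27.458550
  S ⇒ negate
  λ: 76 + 52.87/60 = 76.881167
  E → positive
Point 2:
  Lat: 24 + 54.889/60 = 24.914817
  hemisphere S, so the sign is −
  Lon: 39.091′ = 0.651517°; total 91.651517
  E ⇒ keep positive
Point 3:
  φ: 15 + 15/60 + 28.5/3600 = 15.257917
  hemisphere S, so the sign is −
  Lon: 53′ + 3.99″ = 53.06650′; 72 + 53.06650/60 = 72.884442
  E ⇒ keep positive
Point 4:
  φ: split at 2 digits → 55° and 15.4531′; 55 + 15.4531/60 = 55.257552
  S → negative
  Lon: split at 3 digits → 038° and 48.86′; 38 + 48.86/60 = 38.814333
  W → negative
Point 5:
  φ: degrees = first 2 digits = 50, minutes = 6.9; 50 + 6.9/60 = 50.115000
  S → negative
  Lon: degrees = first 3 digits = 179, minutes = 16.0468; 179 + 16.0468/60 = 179.267447
  E ⇒ keep positive

1. -27.45855, 76.88117
2. -24.91482, 91.65152
3. -15.25792, 72.88444
4. -55.25755, -38.81433
5. -50.11500, 179.26745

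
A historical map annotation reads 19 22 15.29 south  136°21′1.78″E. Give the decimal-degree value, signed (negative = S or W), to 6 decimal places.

-19.370914, 136.350494

Lat: 19° + 22/60 + 15.29/3600 = 19 + 0.366667 + 0.004247 = 19.3709139
hemisphere S, so the sign is −
λ: 21′ + 1.78″ = 21.02967′; 136 + 21.02967/60 = 136.3504944
E ⇒ keep positive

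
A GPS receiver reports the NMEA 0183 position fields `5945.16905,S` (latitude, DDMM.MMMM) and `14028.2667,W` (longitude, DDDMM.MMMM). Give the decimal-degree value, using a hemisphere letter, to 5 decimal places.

Latitude: split at 2 digits → 59° and 45.16905′; 59 + 45.16905/60 = 59.752818
Lon: degrees = first 3 digits = 140, minutes = 28.2667; 140 + 28.2667/60 = 140.471112

59.75282° S, 140.47111° W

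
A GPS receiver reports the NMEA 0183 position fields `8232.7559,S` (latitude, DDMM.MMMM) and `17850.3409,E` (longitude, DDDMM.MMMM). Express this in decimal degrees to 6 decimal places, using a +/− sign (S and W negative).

-82.545932, 178.839015

Latitude: degrees = first 2 digits = 82, minutes = 32.7559; 82 + 32.7559/60 = 82.5459317
S → negative
Longitude: degrees = first 3 digits = 178, minutes = 50.3409; 178 + 50.3409/60 = 178.8390150
E → positive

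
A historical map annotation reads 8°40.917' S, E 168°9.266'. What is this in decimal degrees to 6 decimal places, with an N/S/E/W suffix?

φ: 40.917′ = 0.681950°; total 8.6819500
Longitude: 168 + 9.266/60 = 168.1544333

8.681950° S, 168.154433° E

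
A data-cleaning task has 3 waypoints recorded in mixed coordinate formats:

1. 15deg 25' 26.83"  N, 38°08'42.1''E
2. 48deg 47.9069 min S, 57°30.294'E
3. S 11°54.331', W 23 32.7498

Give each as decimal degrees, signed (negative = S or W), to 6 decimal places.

Point 1:
  Lat: 25′ + 26.83″ = 25.44717′; 15 + 25.44717/60 = 15.4241194
  N → positive
  Lon: 8′ + 42.1″ = 8.70167′; 38 + 8.70167/60 = 38.1450278
  E → positive
Point 2:
  Latitude: 48 + 47.9069/60 = 48.7984483
  hemisphere S, so the sign is −
  Longitude: 30.294′ = 0.504900°; total 57.5049000
  E ⇒ keep positive
Point 3:
  Lat: 11 + 54.331/60 = 11.9055167
  hemisphere S, so the sign is −
  λ: 23 + 32.7498/60 = 23.5458300
  W → negative

1. 15.424119, 38.145028
2. -48.798448, 57.504900
3. -11.905517, -23.545830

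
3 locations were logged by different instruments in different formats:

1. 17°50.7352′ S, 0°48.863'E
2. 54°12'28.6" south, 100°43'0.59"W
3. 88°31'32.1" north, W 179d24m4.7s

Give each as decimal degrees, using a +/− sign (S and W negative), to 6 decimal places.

1. -17.845587, 0.814383
2. -54.207944, -100.716831
3. 88.525583, -179.401306

Point 1:
  Lat: 17 + 50.7352/60 = 17.8455867
  hemisphere S, so the sign is −
  λ: 0 + 48.863/60 = 0.8143833
  E ⇒ keep positive
Point 2:
  Latitude: 54° + 12/60 + 28.6/3600 = 54 + 0.200000 + 0.007944 = 54.2079444
  hemisphere S, so the sign is −
  Lon: 100 + 43/60 + 0.59/3600 = 100.7168306
  hemisphere W, so the sign is −
Point 3:
  Lat: 88 + 31/60 + 32.1/3600 = 88.5255833
  N → positive
  Lon: 179 + 24/60 + 4.7/3600 = 179.4013056
  W → negative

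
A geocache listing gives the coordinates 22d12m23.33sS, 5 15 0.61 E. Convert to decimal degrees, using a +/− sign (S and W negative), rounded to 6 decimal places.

-22.206481, 5.250169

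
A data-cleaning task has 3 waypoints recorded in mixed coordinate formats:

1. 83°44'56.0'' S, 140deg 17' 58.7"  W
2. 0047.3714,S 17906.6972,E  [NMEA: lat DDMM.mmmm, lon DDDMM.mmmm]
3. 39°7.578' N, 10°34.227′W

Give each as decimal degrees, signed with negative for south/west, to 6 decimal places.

1. -83.748889, -140.299639
2. -0.789523, 179.111620
3. 39.126300, -10.570450

Point 1:
  φ: 44′ + 56″ = 44.93333′; 83 + 44.93333/60 = 83.7488889
  hemisphere S, so the sign is −
  Longitude: 140 + 17/60 + 58.7/3600 = 140.2996389
  W → negative
Point 2:
  Lat: degrees = first 2 digits = 0, minutes = 47.3714; 0 + 47.3714/60 = 0.7895233
  hemisphere S, so the sign is −
  Longitude: split at 3 digits → 179° and 6.6972′; 179 + 6.6972/60 = 179.1116200
  E ⇒ keep positive
Point 3:
  Lat: 39 + 7.578/60 = 39.1263000
  N → positive
  Longitude: 10 + 34.227/60 = 10.5704500
  W ⇒ negate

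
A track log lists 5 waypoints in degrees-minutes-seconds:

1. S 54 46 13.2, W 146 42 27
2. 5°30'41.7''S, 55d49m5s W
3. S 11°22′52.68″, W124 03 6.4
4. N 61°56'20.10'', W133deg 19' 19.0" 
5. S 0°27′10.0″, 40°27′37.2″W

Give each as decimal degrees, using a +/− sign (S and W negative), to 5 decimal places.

1. -54.77033, -146.70750
2. -5.51158, -55.81806
3. -11.38130, -124.05178
4. 61.93892, -133.32194
5. -0.45278, -40.46033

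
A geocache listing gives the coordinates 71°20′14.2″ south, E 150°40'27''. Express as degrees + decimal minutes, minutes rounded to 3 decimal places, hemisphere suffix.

71° 20.237′ S, 150° 40.450′ E

φ: seconds/60 = 0.23667; minutes = 20 + 0.23667 = 20.23667
λ: seconds/60 = 0.45000; minutes = 40 + 0.45000 = 40.45000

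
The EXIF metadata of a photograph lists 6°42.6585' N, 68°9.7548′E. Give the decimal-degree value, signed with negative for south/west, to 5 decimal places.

Lat: 42.6585′ = 0.710975°; total 6.710975
N → positive
Lon: 9.7548′ = 0.162580°; total 68.162580
E ⇒ keep positive

6.71098, 68.16258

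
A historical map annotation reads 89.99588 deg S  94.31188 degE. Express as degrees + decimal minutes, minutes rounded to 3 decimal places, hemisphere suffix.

89° 59.753′ S, 94° 18.713′ E

φ: minutes = (89.995880 − 89) × 60 = 59.75280
Longitude: minutes = (94.311880 − 94) × 60 = 18.71280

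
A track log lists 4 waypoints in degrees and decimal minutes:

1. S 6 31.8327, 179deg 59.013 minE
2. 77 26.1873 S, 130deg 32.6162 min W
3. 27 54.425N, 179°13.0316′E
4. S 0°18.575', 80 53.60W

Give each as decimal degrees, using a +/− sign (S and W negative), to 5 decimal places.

1. -6.53055, 179.98355
2. -77.43646, -130.54360
3. 27.90708, 179.21719
4. -0.30958, -80.89333

Point 1:
  Lat: 6 + 31.8327/60 = 6.530545
  hemisphere S, so the sign is −
  λ: 179 + 59.013/60 = 179.983550
  E ⇒ keep positive
Point 2:
  φ: 77 + 26.1873/60 = 77.436455
  hemisphere S, so the sign is −
  Longitude: 130 + 32.6162/60 = 130.543603
  hemisphere W, so the sign is −
Point 3:
  φ: 54.425′ = 0.907083°; total 27.907083
  N → positive
  λ: 179 + 13.0316/60 = 179.217193
  E ⇒ keep positive
Point 4:
  Lat: 0 + 18.575/60 = 0.309583
  S ⇒ negate
  λ: 53.6′ = 0.893333°; total 80.893333
  hemisphere W, so the sign is −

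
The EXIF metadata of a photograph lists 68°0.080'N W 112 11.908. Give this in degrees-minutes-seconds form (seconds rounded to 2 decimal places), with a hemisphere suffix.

68°00′4.80″ N, 112°11′54.48″ W

Lat: 0.08000′ → 0′ and 0.08000 × 60 = 4.8000″
Longitude: 11.90800′ → 11′ and 0.90800 × 60 = 54.4800″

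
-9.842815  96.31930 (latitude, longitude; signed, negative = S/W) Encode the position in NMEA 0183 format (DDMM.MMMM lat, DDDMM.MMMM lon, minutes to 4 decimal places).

0950.5689,S / 09619.1580,E

Latitude is negative → S; |value| = 9.842815
φ: minutes = (9.842815 − 9) × 60 = 50.568900
Lon: 96° + 0.319300 × 60 = 96° 19.158000′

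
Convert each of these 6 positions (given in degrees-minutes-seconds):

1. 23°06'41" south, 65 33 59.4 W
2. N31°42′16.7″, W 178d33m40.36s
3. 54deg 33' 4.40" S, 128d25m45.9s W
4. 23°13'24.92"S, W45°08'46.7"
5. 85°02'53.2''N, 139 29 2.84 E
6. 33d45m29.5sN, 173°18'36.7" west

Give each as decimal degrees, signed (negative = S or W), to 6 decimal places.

1. -23.111389, -65.566500
2. 31.704639, -178.561211
3. -54.551222, -128.429417
4. -23.223589, -45.146306
5. 85.048111, 139.484122
6. 33.758194, -173.310194

Point 1:
  φ: 23° + 6/60 + 41/3600 = 23 + 0.100000 + 0.011389 = 23.1113889
  S ⇒ negate
  Lon: 33′ + 59.4″ = 33.99000′; 65 + 33.99000/60 = 65.5665000
  W → negative
Point 2:
  Lat: 31 + 42/60 + 16.7/3600 = 31.7046389
  N → positive
  Lon: 33′ + 40.36″ = 33.67267′; 178 + 33.67267/60 = 178.5612111
  W → negative
Point 3:
  Latitude: 33′ + 4.4″ = 33.07333′; 54 + 33.07333/60 = 54.5512222
  S ⇒ negate
  Longitude: 128 + 25/60 + 45.9/3600 = 128.4294167
  hemisphere W, so the sign is −
Point 4:
  Lat: 23° + 13/60 + 24.92/3600 = 23 + 0.216667 + 0.006922 = 23.2235889
  hemisphere S, so the sign is −
  Longitude: 45° + 8/60 + 46.7/3600 = 45 + 0.133333 + 0.012972 = 45.1463056
  hemisphere W, so the sign is −
Point 5:
  φ: 2′ + 53.2″ = 2.88667′; 85 + 2.88667/60 = 85.0481111
  N → positive
  Lon: 29′ + 2.84″ = 29.04733′; 139 + 29.04733/60 = 139.4841222
  E ⇒ keep positive
Point 6:
  φ: 45′ + 29.5″ = 45.49167′; 33 + 45.49167/60 = 33.7581944
  N ⇒ keep positive
  Lon: 173 + 18/60 + 36.7/3600 = 173.3101944
  hemisphere W, so the sign is −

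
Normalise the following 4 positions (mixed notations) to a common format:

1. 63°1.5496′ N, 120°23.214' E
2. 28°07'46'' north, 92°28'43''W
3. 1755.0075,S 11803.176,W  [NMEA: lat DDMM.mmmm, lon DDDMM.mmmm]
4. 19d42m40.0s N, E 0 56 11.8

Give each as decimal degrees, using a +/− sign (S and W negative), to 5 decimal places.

Point 1:
  φ: 1.5496′ = 0.025827°; total 63.025827
  N ⇒ keep positive
  λ: 23.214′ = 0.386900°; total 120.386900
  E ⇒ keep positive
Point 2:
  Latitude: 7′ + 46″ = 7.76667′; 28 + 7.76667/60 = 28.129444
  N ⇒ keep positive
  λ: 92° + 28/60 + 43/3600 = 92 + 0.466667 + 0.011944 = 92.478611
  hemisphere W, so the sign is −
Point 3:
  Lat: degrees = first 2 digits = 17, minutes = 55.0075; 17 + 55.0075/60 = 17.916792
  hemisphere S, so the sign is −
  λ: degrees = first 3 digits = 118, minutes = 3.176; 118 + 3.176/60 = 118.052933
  W → negative
Point 4:
  Latitude: 19° + 42/60 + 40/3600 = 19 + 0.700000 + 0.011111 = 19.711111
  N ⇒ keep positive
  Longitude: 56′ + 11.8″ = 56.19667′; 0 + 56.19667/60 = 0.936611
  E ⇒ keep positive

1. 63.02583, 120.38690
2. 28.12944, -92.47861
3. -17.91679, -118.05293
4. 19.71111, 0.93661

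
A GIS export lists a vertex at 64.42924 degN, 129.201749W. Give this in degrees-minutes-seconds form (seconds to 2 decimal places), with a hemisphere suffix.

Latitude: whole degrees 64; 25.75440′ → 25′ and 45.2640″
λ: whole degrees 129; 12.10494′ → 12′ and 6.2964″

64°25′45.26″ N, 129°12′6.30″ W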